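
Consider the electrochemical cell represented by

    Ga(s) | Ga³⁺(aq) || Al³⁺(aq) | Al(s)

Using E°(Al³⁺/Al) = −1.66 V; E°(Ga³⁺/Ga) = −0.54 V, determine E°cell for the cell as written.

−1.12 V

By convention the left-hand electrode in cell notation is the anode (oxidation) and the right-hand electrode is the cathode (reduction).
E°cell = E°(right) − E°(left) = −1.66 − (−0.54) = −1.12 V.
The negative sign shows that, as written, the cell would require an external voltage to drive the reaction.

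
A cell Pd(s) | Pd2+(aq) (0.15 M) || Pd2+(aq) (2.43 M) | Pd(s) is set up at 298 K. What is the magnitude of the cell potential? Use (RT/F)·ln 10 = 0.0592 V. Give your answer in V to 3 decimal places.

0.036 V

For a concentration cell E°cell = 0, since both electrodes use the same couple.
The compartment with the higher Pd2+(aq) concentration (2.43 M) acts as the cathode; ions are reduced there and produced at the dilute (0.15 M) anode.
With n = 2, Ecell = −(0.0592/2)·log([dilute]/[conc]) = −(0.0592/2)·log(0.15/2.43) = +0.036 V.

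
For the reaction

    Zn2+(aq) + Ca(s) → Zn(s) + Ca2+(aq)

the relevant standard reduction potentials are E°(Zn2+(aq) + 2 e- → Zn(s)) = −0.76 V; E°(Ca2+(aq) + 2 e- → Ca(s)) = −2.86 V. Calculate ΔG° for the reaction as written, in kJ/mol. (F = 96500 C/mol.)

−405 kJ/mol

In the reaction as written Zn2+(aq) is reduced, so the Zn²⁺/Zn couple is the cathode and Ca²⁺/Ca is the anode.
E°cell = −0.76 − (−2.86) = +2.10 V; balancing electrons gives n = 2.
ΔG° = −nFE°cell = −(2)(96500)(+2.10) J/mol = −405 kJ/mol.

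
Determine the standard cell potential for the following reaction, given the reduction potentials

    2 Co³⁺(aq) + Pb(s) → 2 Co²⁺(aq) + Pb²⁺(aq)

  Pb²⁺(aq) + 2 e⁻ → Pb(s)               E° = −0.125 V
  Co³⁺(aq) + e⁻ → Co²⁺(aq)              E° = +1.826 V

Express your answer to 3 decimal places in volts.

+1.951 V

Co³⁺(aq) gains electrons, so the Co³⁺/Co²⁺ couple is the cathode; the Pb²⁺/Pb couple is the anode.
E°cell = E°(cathode) − E°(anode) = +1.826 − (−0.125) = +1.951 V.
The positive value indicates the reaction is spontaneous as written.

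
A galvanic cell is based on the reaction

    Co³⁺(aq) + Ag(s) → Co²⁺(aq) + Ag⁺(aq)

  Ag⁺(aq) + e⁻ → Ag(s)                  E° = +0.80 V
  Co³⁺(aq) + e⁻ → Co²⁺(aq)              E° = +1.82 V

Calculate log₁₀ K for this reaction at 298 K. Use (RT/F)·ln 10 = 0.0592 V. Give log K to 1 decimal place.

The Co³⁺/Co²⁺ couple is reduced (cathode); E°cell = +1.82 − (+0.80) = +1.02 V with n = 1.
At equilibrium E = 0, so log K = nE°cell / 0.0592 = (1)(+1.02) / 0.0592 = 17.2.

log K = 17.2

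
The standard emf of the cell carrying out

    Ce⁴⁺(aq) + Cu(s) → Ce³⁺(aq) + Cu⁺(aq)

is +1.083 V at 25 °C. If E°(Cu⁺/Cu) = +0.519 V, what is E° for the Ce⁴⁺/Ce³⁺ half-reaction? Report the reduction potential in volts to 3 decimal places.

+1.602 V

In the reaction as written the Ce⁴⁺/Ce³⁺ couple is reduced (cathode) and Cu⁺/Cu is oxidized (anode), so E°cell = E°(Ce⁴⁺/Ce³⁺) − E°(Cu⁺/Cu).
E°(Ce⁴⁺/Ce³⁺) = E°cell + E°(anode) = +1.083 + (+0.519) = +1.602 V.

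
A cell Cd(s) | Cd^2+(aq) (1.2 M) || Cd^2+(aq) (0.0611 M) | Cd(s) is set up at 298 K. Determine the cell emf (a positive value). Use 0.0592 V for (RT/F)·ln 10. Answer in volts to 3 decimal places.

For a concentration cell E°cell = 0, since both electrodes use the same couple.
The compartment with the higher Cd^2+(aq) concentration (1.2 M) acts as the cathode; ions are reduced there and produced at the dilute (0.0611 M) anode.
With n = 2, Ecell = −(0.0592/2)·log([dilute]/[conc]) = −(0.0592/2)·log(0.0611/1.2) = +0.038 V.

0.038 V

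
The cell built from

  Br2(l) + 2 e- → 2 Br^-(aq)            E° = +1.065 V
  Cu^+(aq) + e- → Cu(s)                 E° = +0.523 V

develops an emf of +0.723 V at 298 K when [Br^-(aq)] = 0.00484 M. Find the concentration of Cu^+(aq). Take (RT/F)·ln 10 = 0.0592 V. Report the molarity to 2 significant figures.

The Br₂/Br⁻ couple has the larger reduction potential, so it is the cathode: E°cell = +1.065 − (+0.523) = +0.542 V and n = 2.
From the Nernst equation, log Q = n(E° − E)/0.0592 = 2·(+0.542 − (+0.723))/0.0592 = −6.115.
The balanced reaction is Br2(l) + 2 Cu(s) → 2 Br^-(aq) + 2 Cu^+(aq), so Q = [Br^-(aq)]^2·[Cu^+(aq)]^2.
Solving for the unknown gives log [Cu^+(aq)] = −0.742, so [Cu^+(aq)] ≈ 0.18 M.

0.18 M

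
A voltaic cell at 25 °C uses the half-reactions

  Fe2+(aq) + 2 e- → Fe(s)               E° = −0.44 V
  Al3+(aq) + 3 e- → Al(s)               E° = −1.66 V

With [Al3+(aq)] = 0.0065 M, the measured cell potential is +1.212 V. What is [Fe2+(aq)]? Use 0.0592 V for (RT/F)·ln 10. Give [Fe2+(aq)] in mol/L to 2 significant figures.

Fe²⁺/Fe is the cathode (higher E°); E°cell = −0.44 − (−1.66) = +1.22 V with n = 6.
Since E = E° − (0.0592/n)·log Q, log Q = n(E° − E)/0.0592 = 0.811.
For 3 Fe2+(aq) + 2 Al(s) → 3 Fe(s) + 2 Al3+(aq), the reaction quotient is Q = [Al3+(aq)]^2 / [Fe2+(aq)]^3.
Substituting the known concentrations and solving, log [Fe2+(aq)] = −1.728 and [Fe2+(aq)] = 0.019 M.

0.019 M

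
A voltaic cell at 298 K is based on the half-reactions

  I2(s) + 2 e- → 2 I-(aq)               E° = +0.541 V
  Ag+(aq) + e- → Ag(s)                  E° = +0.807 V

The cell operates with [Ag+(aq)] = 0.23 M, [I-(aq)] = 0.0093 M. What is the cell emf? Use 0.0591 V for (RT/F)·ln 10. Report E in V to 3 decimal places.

Ag⁺/Ag is reduced (cathode, E° = +0.807 V) and I₂/I⁻ is oxidized (anode).
E°cell = +0.807 − (+0.541) = +0.266 V, with n = 2 electrons transferred.
The balanced reaction is 2 Ag+(aq) + 2 I-(aq) → 2 Ag(s) + I2(s), so Q = 1 / ([Ag+(aq)]^2·[I-(aq)]^2) = 2.19×10^5 and log Q = 5.340.
E = E° − (0.0591/n)·log Q = +0.266 − (0.0591/2)(5.340) = +0.108 V.

+0.108 V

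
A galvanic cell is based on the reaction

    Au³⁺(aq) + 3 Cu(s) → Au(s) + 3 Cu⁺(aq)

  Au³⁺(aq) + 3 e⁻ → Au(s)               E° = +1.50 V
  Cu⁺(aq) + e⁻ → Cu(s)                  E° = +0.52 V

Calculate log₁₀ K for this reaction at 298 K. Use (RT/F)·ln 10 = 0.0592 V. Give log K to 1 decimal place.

log K = 49.7

The Au³⁺/Au couple is reduced (cathode); E°cell = +1.50 − (+0.52) = +0.98 V with n = 3.
At equilibrium E = 0, so log K = nE°cell / 0.0592 = (3)(+0.98) / 0.0592 = 49.7.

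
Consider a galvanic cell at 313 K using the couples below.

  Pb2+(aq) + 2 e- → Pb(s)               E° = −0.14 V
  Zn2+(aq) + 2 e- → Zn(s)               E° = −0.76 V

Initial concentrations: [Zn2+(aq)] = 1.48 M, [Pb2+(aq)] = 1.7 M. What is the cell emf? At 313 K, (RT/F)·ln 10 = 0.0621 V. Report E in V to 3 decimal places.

Pb²⁺/Pb is reduced (cathode, E° = −0.14 V) and Zn²⁺/Zn is oxidized (anode).
E°cell = −0.14 − (−0.76) = +0.62 V, with n = 2 electrons transferred.
For the overall reaction Pb2+(aq) + Zn(s) → Pb(s) + Zn2+(aq), Q = [Zn2+(aq)] / [Pb2+(aq)] = 0.871, giving log Q = −0.060.
By the Nernst equation, E = +0.62 − (0.0621/2)·(−0.060) = +0.622 V.

+0.622 V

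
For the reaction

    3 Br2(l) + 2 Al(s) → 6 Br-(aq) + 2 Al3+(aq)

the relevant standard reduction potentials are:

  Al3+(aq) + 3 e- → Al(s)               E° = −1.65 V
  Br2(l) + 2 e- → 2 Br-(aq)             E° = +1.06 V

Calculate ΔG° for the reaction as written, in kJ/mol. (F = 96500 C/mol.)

In the reaction as written Br2(l) is reduced, so the Br₂/Br⁻ couple is the cathode and Al³⁺/Al is the anode.
E°cell = +1.06 − (−1.65) = +2.71 V; balancing electrons gives n = 6.
ΔG° = −nFE°cell = −(6)(96500)(+2.71) J/mol = −1569 kJ/mol.

−1569 kJ/mol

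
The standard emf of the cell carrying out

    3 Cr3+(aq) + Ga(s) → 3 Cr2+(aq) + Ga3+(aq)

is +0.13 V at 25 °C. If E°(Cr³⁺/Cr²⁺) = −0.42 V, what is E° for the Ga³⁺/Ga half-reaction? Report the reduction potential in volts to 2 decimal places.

In the reaction as written the Cr³⁺/Cr²⁺ couple is reduced (cathode) and Ga³⁺/Ga is oxidized (anode), so E°cell = E°(Cr³⁺/Cr²⁺) − E°(Ga³⁺/Ga).
E°(Ga³⁺/Ga) = E°(cathode) − E°cell = −0.42 − (+0.13) = −0.55 V.

−0.55 V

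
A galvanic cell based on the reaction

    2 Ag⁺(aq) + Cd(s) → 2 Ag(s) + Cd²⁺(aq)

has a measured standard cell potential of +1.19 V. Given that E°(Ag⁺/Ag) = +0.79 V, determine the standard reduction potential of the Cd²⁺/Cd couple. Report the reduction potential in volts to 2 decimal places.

In the reaction as written the Ag⁺/Ag couple is reduced (cathode) and Cd²⁺/Cd is oxidized (anode), so E°cell = E°(Ag⁺/Ag) − E°(Cd²⁺/Cd).
E°(Cd²⁺/Cd) = E°(cathode) − E°cell = +0.79 − (+1.19) = −0.40 V.

−0.40 V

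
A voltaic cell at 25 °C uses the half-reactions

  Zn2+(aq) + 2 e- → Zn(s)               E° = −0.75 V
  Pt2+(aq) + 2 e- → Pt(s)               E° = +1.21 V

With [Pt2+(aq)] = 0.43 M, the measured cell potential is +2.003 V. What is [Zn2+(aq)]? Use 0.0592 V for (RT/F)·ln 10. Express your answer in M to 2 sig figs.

0.015 M

The Pt²⁺/Pt couple has the larger reduction potential, so it is the cathode: E°cell = +1.21 − (−0.75) = +1.96 V and n = 2.
Since E = E° − (0.0592/n)·log Q, log Q = n(E° − E)/0.0592 = −1.453.
The balanced reaction is Pt2+(aq) + Zn(s) → Pt(s) + Zn2+(aq), so Q = [Zn2+(aq)] / [Pt2+(aq)].
Solving for the unknown gives log [Zn2+(aq)] = −1.820, so [Zn2+(aq)] ≈ 0.015 M.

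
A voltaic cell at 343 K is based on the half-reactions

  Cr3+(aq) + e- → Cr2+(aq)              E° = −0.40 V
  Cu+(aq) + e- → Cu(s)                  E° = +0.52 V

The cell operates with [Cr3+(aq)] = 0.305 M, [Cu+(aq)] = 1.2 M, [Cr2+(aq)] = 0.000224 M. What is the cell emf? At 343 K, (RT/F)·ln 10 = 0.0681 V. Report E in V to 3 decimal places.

+0.712 V

The Cu⁺/Cu couple has the more positive E°, so it is the cathode; Cr³⁺/Cr²⁺ is the anode.
The standard potential is +0.52 − (−0.40) = +0.92 V and the balanced reaction transfers n = 1 electron.
The balanced reaction is Cu+(aq) + Cr2+(aq) → Cu(s) + Cr3+(aq), so Q = [Cr3+(aq)] / ([Cu+(aq)]·[Cr2+(aq)]) = 1.13×10^3 and log Q = 3.055.
By the Nernst equation, E = +0.92 − (0.0681/1)·(3.055) = +0.712 V.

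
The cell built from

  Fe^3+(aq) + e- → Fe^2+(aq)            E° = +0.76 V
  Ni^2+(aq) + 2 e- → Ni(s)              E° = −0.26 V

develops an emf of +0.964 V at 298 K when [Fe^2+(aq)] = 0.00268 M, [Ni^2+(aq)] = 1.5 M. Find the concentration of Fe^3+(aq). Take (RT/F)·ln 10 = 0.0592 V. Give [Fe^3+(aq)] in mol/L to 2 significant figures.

With Fe³⁺/Fe²⁺ at the cathode and Ni²⁺/Ni at the anode, E°cell = +0.76 − (−0.26) = +1.02 V (n = 2).
Since E = E° − (0.0592/n)·log Q, log Q = n(E° − E)/0.0592 = 1.892.
The balanced reaction is 2 Fe^3+(aq) + Ni(s) → 2 Fe^2+(aq) + Ni^2+(aq), so Q = ([Fe^2+(aq)]^2·[Ni^2+(aq)]) / [Fe^3+(aq)]^2.
Isolating [Fe^3+(aq)] in Q = 10^{1.892} yields log [Fe^3+(aq)] = −3.430, i.e. 0.00037 M.

0.00037 M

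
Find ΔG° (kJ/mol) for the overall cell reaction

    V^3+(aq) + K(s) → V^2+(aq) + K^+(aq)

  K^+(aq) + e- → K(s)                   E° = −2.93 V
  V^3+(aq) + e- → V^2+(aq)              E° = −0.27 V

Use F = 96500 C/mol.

−257 kJ/mol

In the reaction as written V^3+(aq) is reduced, so the V³⁺/V²⁺ couple is the cathode and K⁺/K is the anode.
E°cell = −0.27 − (−2.93) = +2.66 V; balancing electrons gives n = 1.
ΔG° = −nFE°cell = −(1)(96500)(+2.66) J/mol = −257 kJ/mol.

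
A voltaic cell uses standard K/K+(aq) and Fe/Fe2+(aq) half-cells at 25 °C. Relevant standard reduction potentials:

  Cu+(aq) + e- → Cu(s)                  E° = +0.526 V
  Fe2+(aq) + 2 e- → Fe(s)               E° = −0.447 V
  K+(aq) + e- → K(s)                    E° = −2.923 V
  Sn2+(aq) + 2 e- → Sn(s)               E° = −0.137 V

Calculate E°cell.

The Fe²⁺/Fe couple has the higher E°, so Fe ion is reduced (cathode) and K is oxidized (anode).
E°cell = E°(cathode) − E°(anode) = −0.447 − (−2.923) = +2.476 V.

+2.476 V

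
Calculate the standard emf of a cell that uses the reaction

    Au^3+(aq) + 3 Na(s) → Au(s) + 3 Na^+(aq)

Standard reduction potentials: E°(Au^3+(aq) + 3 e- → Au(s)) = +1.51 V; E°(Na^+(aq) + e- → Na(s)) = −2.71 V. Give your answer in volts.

Au^3+(aq) gains electrons, so the Au³⁺/Au couple is the cathode; the Na⁺/Na couple is the anode.
E°cell = E°(cathode) − E°(anode) = +1.51 − (−2.71) = +4.22 V.
The positive value indicates the reaction is spontaneous as written.

+4.22 V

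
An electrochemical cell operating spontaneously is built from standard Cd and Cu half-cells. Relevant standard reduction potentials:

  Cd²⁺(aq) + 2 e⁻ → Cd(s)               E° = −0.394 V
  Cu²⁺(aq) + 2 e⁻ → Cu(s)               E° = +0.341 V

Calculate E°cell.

+0.735 V

The Cu²⁺/Cu couple has the higher E°, so Cu ion is reduced (cathode) and Cd is oxidized (anode).
E°cell = E°(cathode) − E°(anode) = +0.341 − (−0.394) = +0.735 V.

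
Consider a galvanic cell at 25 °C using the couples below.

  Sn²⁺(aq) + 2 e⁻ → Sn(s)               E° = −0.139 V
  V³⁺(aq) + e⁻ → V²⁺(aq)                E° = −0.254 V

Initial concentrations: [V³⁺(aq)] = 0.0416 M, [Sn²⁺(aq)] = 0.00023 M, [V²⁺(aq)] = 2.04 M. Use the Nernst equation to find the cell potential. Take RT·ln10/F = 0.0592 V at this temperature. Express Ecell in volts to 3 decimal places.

+0.107 V

The Sn²⁺/Sn couple has the more positive E°, so it is the cathode; V³⁺/V²⁺ is the anode.
E°cell = −0.139 − (−0.254) = +0.115 V, with n = 2 electrons transferred.
Balancing gives Sn²⁺(aq) + 2 V²⁺(aq) → Sn(s) + 2 V³⁺(aq); hence Q = [V³⁺(aq)]^2 / ([Sn²⁺(aq)]·[V²⁺(aq)]^2) = 1.81 (log Q = 0.257).
By the Nernst equation, E = +0.115 − (0.0592/2)·(0.257) = +0.107 V.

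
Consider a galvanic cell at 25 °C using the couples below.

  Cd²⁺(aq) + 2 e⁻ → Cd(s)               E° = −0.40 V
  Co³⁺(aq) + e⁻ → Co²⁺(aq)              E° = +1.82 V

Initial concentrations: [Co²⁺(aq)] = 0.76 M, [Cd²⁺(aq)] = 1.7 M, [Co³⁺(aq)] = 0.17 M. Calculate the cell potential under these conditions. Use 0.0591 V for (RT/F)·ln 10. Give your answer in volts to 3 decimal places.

The Co³⁺/Co²⁺ couple has the more positive E°, so it is the cathode; Cd²⁺/Cd is the anode.
The standard potential is +1.82 − (−0.40) = +2.22 V and the balanced reaction transfers n = 2 electrons.
For the overall reaction 2 Co³⁺(aq) + Cd(s) → 2 Co²⁺(aq) + Cd²⁺(aq), Q = ([Co²⁺(aq)]^2·[Cd²⁺(aq)]) / [Co³⁺(aq)]^2 = 34, giving log Q = 1.531.
By the Nernst equation, E = +2.22 − (0.0591/2)·(1.531) = +2.175 V.

+2.175 V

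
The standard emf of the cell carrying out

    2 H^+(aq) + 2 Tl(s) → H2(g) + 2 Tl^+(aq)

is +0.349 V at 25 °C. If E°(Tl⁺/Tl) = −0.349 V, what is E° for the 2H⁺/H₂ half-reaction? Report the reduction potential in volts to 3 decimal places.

In the reaction as written the 2H⁺/H₂ couple is reduced (cathode) and Tl⁺/Tl is oxidized (anode), so E°cell = E°(2H⁺/H₂) − E°(Tl⁺/Tl).
E°(2H⁺/H₂) = E°cell + E°(anode) = +0.349 + (−0.349) = +0.000 V.

+0.000 V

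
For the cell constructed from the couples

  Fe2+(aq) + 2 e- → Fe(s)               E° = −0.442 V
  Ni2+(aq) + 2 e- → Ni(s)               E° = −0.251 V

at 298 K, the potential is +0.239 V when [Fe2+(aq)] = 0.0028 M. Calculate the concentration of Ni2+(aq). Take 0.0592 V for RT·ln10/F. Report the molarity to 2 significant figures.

With Ni²⁺/Ni at the cathode and Fe²⁺/Fe at the anode, E°cell = −0.251 − (−0.442) = +0.191 V (n = 2).
Rearranging E = E° − (0.0592/n)·log Q gives log Q = 2(+0.191 − (+0.239))/0.0592 = −1.622.
The balanced reaction is Ni2+(aq) + Fe(s) → Ni(s) + Fe2+(aq), so Q = [Fe2+(aq)] / [Ni2+(aq)].
Substituting the known concentrations and solving, log [Ni2+(aq)] = −0.931 and [Ni2+(aq)] = 0.12 M.

0.12 M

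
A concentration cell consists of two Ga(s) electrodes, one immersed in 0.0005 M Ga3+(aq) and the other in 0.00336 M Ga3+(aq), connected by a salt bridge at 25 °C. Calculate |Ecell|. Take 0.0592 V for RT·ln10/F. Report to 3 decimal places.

0.016 V

For a concentration cell E°cell = 0, since both electrodes use the same couple.
The compartment with the higher Ga3+(aq) concentration (0.00336 M) acts as the cathode; ions are reduced there and produced at the dilute (0.0005 M) anode.
With n = 3, Ecell = −(0.0592/3)·log([dilute]/[conc]) = −(0.0592/3)·log(0.0005/0.00336) = +0.016 V.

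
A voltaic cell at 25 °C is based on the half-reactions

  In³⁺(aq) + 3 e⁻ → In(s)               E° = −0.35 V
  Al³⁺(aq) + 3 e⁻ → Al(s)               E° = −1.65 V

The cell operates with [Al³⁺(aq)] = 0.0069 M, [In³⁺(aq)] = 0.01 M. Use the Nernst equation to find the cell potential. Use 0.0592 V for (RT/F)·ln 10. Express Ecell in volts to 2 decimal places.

The In³⁺/In couple has the more positive E°, so it is the cathode; Al³⁺/Al is the anode.
E°cell = −0.35 − (−1.65) = +1.30 V, with n = 3 electrons transferred.
For the overall reaction In³⁺(aq) + Al(s) → In(s) + Al³⁺(aq), Q = [Al³⁺(aq)] / [In³⁺(aq)] = 0.69, giving log Q = −0.161.
E = E° − (0.0592/n)·log Q = +1.30 − (0.0592/3)(−0.161) = +1.30 V.

+1.30 V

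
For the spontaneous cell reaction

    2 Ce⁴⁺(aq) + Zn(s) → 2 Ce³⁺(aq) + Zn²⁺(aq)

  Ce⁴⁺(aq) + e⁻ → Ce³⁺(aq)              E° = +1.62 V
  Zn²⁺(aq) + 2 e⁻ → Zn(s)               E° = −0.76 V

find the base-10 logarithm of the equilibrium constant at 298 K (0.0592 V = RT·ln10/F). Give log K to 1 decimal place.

The Ce⁴⁺/Ce³⁺ couple is reduced (cathode); E°cell = +1.62 − (−0.76) = +2.38 V with n = 2.
At equilibrium E = 0, so log K = nE°cell / 0.0592 = (2)(+2.38) / 0.0592 = 80.4.

log K = 80.4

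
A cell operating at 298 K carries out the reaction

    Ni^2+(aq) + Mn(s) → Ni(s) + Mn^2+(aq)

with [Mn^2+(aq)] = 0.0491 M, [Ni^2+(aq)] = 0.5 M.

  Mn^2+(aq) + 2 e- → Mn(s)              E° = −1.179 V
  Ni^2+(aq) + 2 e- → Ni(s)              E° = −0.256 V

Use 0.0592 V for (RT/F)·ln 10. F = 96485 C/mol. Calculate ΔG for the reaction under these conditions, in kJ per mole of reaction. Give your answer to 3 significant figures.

E°cell = −0.256 − (−1.179) = +0.923 V; the balanced reaction transfers n = 2 electrons.
Q = [Mn^2+(aq)] / [Ni^2+(aq)] = 0.0982, so log Q = −1.008 and E = +0.923 − (0.0592/2)(−1.008) = +0.9528 V.
Then ΔG = −nFE = −2 × 96485 × +0.9528 J/mol = −184 kJ/mol.

−184 kJ/mol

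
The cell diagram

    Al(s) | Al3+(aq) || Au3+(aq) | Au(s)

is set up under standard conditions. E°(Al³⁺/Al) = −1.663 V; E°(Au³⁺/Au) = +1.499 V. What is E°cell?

By convention the left-hand electrode in cell notation is the anode (oxidation) and the right-hand electrode is the cathode (reduction).
E°cell = E°(right) − E°(left) = +1.499 − (−1.663) = +3.162 V.

+3.162 V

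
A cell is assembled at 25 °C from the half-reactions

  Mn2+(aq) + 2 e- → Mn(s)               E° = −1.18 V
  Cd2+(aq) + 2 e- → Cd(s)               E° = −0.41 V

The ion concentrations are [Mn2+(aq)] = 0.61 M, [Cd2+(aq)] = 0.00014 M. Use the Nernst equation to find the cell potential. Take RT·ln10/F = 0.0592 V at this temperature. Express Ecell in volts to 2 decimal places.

+0.66 V

Cd²⁺/Cd is reduced (cathode, E° = −0.41 V) and Mn²⁺/Mn is oxidized (anode).
The standard potential is −0.41 − (−1.18) = +0.77 V and the balanced reaction transfers n = 2 electrons.
The balanced reaction is Cd2+(aq) + Mn(s) → Cd(s) + Mn2+(aq), so Q = [Mn2+(aq)] / [Cd2+(aq)] = 4.36×10^3 and log Q = 3.639.
E = E° − (0.0592/n)·log Q = +0.77 − (0.0592/2)(3.639) = +0.66 V.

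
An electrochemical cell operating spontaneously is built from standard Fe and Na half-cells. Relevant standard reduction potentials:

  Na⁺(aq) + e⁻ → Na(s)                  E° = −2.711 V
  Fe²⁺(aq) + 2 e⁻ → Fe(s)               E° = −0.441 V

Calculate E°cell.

Of the two couples in this cell, the one with the more positive reduction potential is reduced at the cathode: here that is Fe²⁺/Fe (−0.441 V); Na⁺/Na (−2.711 V) is the anode.
E°cell = E°(cathode) − E°(anode) = −0.441 − (−2.711) = +2.270 V.

+2.270 V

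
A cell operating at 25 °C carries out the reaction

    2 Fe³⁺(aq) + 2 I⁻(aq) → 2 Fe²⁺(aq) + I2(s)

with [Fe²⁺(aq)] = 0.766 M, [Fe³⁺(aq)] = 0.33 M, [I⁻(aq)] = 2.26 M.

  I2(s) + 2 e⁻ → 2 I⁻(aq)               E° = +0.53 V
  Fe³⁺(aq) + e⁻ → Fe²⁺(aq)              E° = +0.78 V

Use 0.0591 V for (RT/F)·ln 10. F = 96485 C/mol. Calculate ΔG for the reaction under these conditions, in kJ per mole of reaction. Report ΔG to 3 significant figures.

−48.1 kJ/mol

With Fe³⁺/Fe²⁺ reduced at the cathode, E°cell = +0.78 − (+0.53) = +0.25 V and n = 2.
The reaction quotient is [Fe²⁺(aq)]^2 / ([Fe³⁺(aq)]^2·[I⁻(aq)]^2) = 1.05; by Nernst, E = +0.25 − (0.0591/2)(0.023) = +0.2493 V.
Then ΔG = −nFE = −2 × 96485 × +0.2493 J/mol = −48.1 kJ/mol.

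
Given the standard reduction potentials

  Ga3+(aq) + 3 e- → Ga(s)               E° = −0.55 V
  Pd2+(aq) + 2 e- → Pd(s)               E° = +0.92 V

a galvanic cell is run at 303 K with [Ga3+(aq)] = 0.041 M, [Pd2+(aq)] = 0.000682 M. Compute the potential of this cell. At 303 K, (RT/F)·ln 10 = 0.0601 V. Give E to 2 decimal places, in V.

+1.40 V

Since E°(Pd²⁺/Pd) > E°(Ga³⁺/Ga), Pd²⁺/Pd serves as the cathode.
E°cell = +0.92 − (−0.55) = +1.47 V, with n = 6 electrons transferred.
Balancing gives 3 Pd2+(aq) + 2 Ga(s) → 3 Pd(s) + 2 Ga3+(aq); hence Q = [Ga3+(aq)]^2 / [Pd2+(aq)]^3 = 5.3×10^6 (log Q = 6.724).
Applying E = E° − (RT ln10/nF)·log Q gives +1.47 − (0.0601/6)(6.724) = +1.40 V.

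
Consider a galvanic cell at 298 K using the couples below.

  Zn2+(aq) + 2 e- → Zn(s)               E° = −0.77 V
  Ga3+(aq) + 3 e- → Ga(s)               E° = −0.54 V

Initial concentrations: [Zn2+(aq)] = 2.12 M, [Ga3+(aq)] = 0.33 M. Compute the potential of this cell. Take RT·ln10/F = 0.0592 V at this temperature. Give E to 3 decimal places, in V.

+0.211 V

Ga³⁺/Ga is reduced (cathode, E° = −0.54 V) and Zn²⁺/Zn is oxidized (anode).
E°cell = −0.54 − (−0.77) = +0.23 V, with n = 6 electrons transferred.
The balanced reaction is 2 Ga3+(aq) + 3 Zn(s) → 2 Ga(s) + 3 Zn2+(aq), so Q = [Zn2+(aq)]^3 / [Ga3+(aq)]^2 = 87.5 and log Q = 1.942.
By the Nernst equation, E = +0.23 − (0.0592/6)·(1.942) = +0.211 V.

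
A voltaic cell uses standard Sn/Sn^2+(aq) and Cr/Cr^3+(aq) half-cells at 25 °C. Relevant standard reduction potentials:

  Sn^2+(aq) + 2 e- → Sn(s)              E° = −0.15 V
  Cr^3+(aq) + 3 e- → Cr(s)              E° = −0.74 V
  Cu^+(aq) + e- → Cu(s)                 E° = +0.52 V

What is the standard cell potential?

The Sn²⁺/Sn couple has the higher E°, so Sn ion is reduced (cathode) and Cr is oxidized (anode).
E°cell = E°(cathode) − E°(anode) = −0.15 − (−0.74) = +0.59 V.

+0.59 V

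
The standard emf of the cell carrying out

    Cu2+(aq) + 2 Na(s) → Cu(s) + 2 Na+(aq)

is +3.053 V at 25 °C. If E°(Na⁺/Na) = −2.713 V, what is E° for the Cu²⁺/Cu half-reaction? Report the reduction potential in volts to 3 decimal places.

In the reaction as written the Cu²⁺/Cu couple is reduced (cathode) and Na⁺/Na is oxidized (anode), so E°cell = E°(Cu²⁺/Cu) − E°(Na⁺/Na).
E°(Cu²⁺/Cu) = E°cell + E°(anode) = +3.053 + (−2.713) = +0.340 V.

+0.340 V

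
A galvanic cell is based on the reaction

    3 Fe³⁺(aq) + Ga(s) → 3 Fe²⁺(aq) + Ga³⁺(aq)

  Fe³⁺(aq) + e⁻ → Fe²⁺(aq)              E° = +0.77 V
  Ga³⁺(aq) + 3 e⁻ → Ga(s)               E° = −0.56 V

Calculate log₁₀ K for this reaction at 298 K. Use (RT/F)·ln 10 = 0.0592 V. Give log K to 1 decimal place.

The Fe³⁺/Fe²⁺ couple is reduced (cathode); E°cell = +0.77 − (−0.56) = +1.33 V with n = 3.
At equilibrium E = 0, so log K = nE°cell / 0.0592 = (3)(+1.33) / 0.0592 = 67.4.

log K = 67.4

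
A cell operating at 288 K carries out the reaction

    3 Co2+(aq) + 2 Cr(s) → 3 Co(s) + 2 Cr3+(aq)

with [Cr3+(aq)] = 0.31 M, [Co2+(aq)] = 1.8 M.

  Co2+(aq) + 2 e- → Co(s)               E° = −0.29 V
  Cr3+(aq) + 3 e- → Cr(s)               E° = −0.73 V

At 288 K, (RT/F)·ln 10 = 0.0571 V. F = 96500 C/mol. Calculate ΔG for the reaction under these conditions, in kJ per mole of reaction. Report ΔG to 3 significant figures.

−265 kJ/mol

With Co²⁺/Co reduced at the cathode, E°cell = −0.29 − (−0.73) = +0.44 V and n = 6.
Here Q = [Cr3+(aq)]^2 / [Co2+(aq)]^3 = 0.0165 (log Q = −1.783), giving E = +0.44 − (0.0571/6)·(−1.783) = +0.4570 V.
ΔG = −nFE = −(6)(96500)(+0.4570) J/mol = −265 kJ/mol.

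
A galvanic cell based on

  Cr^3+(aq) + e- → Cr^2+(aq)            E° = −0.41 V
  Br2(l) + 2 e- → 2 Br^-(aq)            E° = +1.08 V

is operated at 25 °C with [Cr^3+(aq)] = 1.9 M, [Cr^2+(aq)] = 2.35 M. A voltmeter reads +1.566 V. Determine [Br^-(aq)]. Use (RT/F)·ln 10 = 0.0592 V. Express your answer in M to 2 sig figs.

0.064 M

With Br₂/Br⁻ at the cathode and Cr³⁺/Cr²⁺ at the anode, E°cell = +1.08 − (−0.41) = +1.49 V (n = 2).
Since E = E° − (0.0592/n)·log Q, log Q = n(E° − E)/0.0592 = −2.568.
Balancing electrons gives Br2(l) + 2 Cr^2+(aq) → 2 Br^-(aq) + 2 Cr^3+(aq); thus Q = ([Br^-(aq)]^2·[Cr^3+(aq)]^2) / [Cr^2+(aq)]^2.
Isolating [Br^-(aq)] in Q = 10^{−2.568} yields log [Br^-(aq)] = −1.192, i.e. 0.064 M.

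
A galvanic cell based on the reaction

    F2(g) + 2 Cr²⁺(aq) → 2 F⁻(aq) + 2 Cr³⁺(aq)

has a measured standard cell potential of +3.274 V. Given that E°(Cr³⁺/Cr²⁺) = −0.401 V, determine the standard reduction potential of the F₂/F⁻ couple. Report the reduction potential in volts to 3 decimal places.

+2.873 V

In the reaction as written the F₂/F⁻ couple is reduced (cathode) and Cr³⁺/Cr²⁺ is oxidized (anode), so E°cell = E°(F₂/F⁻) − E°(Cr³⁺/Cr²⁺).
E°(F₂/F⁻) = E°cell + E°(anode) = +3.274 + (−0.401) = +2.873 V.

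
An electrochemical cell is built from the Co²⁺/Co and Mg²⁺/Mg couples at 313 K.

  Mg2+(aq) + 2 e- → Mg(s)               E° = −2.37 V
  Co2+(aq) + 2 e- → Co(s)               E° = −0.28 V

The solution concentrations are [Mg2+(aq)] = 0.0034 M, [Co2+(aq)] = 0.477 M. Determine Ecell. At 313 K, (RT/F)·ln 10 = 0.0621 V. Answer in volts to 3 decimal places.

The Co²⁺/Co couple has the more positive E°, so it is the cathode; Mg²⁺/Mg is the anode.
E°cell = E°cat − E°an = −0.28 − (−2.37) = +2.09 V; n = 2.
The balanced reaction is Co2+(aq) + Mg(s) → Co(s) + Mg2+(aq), so Q = [Mg2+(aq)] / [Co2+(aq)] = 0.00713 and log Q = −2.147.
By the Nernst equation, E = +2.09 − (0.0621/2)·(−2.147) = +2.157 V.

+2.157 V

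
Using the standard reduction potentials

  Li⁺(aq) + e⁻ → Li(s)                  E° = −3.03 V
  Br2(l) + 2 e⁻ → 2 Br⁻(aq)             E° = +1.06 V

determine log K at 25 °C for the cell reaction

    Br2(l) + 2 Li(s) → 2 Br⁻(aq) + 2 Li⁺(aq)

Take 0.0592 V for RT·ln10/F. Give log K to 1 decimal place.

log K = 138.2

The Br₂/Br⁻ couple is reduced (cathode); E°cell = +1.06 − (−3.03) = +4.09 V with n = 2.
At equilibrium E = 0, so log K = nE°cell / 0.0592 = (2)(+4.09) / 0.0592 = 138.2.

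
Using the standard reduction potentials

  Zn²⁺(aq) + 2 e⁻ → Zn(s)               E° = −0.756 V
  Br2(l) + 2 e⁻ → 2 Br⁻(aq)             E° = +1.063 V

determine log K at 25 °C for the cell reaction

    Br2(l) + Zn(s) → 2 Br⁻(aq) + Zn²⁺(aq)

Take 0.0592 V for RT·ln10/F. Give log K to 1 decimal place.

The Br₂/Br⁻ couple is reduced (cathode); E°cell = +1.063 − (−0.756) = +1.819 V with n = 2.
At equilibrium E = 0, so log K = nE°cell / 0.0592 = (2)(+1.819) / 0.0592 = 61.5.

log K = 61.5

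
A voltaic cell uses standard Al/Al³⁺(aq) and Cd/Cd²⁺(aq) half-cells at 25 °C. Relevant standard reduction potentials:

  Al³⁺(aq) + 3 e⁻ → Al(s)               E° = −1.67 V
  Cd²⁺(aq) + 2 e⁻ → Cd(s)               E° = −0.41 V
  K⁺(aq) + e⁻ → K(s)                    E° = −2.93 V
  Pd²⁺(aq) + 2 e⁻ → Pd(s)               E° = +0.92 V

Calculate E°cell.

Of the two couples in this cell, the one with the more positive reduction potential is reduced at the cathode: here that is Cd²⁺/Cd (−0.41 V); Al³⁺/Al (−1.67 V) is the anode.
E°cell = E°(cathode) − E°(anode) = −0.41 − (−1.67) = +1.26 V.

+1.26 V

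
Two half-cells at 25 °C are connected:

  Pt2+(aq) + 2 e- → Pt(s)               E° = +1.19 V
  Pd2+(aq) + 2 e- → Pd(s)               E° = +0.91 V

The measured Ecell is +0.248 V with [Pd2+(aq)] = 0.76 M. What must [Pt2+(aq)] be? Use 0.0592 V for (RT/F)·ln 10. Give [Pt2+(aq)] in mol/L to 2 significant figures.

0.063 M

Pt²⁺/Pt is the cathode (higher E°); E°cell = +1.19 − (+0.91) = +0.28 V with n = 2.
Since E = E° − (0.0592/n)·log Q, log Q = n(E° − E)/0.0592 = 1.081.
Balancing electrons gives Pt2+(aq) + Pd(s) → Pt(s) + Pd2+(aq); thus Q = [Pd2+(aq)] / [Pt2+(aq)].
Solving for the unknown gives log [Pt2+(aq)] = −1.200, so [Pt2+(aq)] ≈ 0.063 M.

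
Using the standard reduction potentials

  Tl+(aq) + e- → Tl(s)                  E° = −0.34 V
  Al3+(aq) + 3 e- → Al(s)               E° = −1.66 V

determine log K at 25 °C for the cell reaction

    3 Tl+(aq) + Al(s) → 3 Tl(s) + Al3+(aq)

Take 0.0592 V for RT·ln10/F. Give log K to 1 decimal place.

log K = 66.9

The Tl⁺/Tl couple is reduced (cathode); E°cell = −0.34 − (−1.66) = +1.32 V with n = 3.
At equilibrium E = 0, so log K = nE°cell / 0.0592 = (3)(+1.32) / 0.0592 = 66.9.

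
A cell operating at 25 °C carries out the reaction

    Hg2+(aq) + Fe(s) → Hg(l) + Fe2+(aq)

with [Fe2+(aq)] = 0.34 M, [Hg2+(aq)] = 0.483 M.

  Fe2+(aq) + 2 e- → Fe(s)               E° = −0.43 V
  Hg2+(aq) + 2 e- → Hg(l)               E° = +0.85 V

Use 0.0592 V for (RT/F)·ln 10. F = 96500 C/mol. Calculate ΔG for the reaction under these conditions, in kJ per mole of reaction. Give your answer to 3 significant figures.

−248 kJ/mol

With Hg²⁺/Hg reduced at the cathode, E°cell = +0.85 − (−0.43) = +1.28 V and n = 2.
Q = [Fe2+(aq)] / [Hg2+(aq)] = 0.704, so log Q = −0.152 and E = +1.28 − (0.0592/2)(−0.152) = +1.2845 V.
Then ΔG = −nFE = −2 × 96500 × +1.2845 J/mol = −248 kJ/mol.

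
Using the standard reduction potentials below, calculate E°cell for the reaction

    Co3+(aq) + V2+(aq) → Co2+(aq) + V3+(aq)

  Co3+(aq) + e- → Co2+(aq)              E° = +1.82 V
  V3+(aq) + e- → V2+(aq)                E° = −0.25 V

In the reaction as written, Co3+(aq) is reduced (cathode) and V3+(aq) is produced by oxidation at the anode.
E°cell = E°(cathode) − E°(anode) = +1.82 − (−0.25) = +2.07 V.

+2.07 V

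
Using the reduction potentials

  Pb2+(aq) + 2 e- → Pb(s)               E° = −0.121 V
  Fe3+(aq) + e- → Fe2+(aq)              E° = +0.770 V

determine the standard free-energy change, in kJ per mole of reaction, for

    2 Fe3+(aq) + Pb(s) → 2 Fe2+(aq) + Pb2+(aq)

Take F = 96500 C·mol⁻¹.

In the reaction as written Fe3+(aq) is reduced, so the Fe³⁺/Fe²⁺ couple is the cathode and Pb²⁺/Pb is the anode.
E°cell = +0.770 − (−0.121) = +0.891 V; balancing electrons gives n = 2.
ΔG° = −nFE°cell = −(2)(96500)(+0.891) J/mol = −172 kJ/mol.

−172 kJ/mol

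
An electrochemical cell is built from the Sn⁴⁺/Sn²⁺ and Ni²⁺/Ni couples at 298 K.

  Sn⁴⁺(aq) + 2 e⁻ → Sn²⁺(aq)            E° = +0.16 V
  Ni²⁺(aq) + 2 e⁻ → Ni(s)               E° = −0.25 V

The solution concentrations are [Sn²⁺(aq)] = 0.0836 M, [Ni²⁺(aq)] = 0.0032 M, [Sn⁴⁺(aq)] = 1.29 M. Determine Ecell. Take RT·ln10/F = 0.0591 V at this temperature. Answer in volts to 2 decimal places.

+0.52 V

Sn⁴⁺/Sn²⁺ is reduced (cathode, E° = +0.16 V) and Ni²⁺/Ni is oxidized (anode).
The standard potential is +0.16 − (−0.25) = +0.41 V and the balanced reaction transfers n = 2 electrons.
For the overall reaction Sn⁴⁺(aq) + Ni(s) → Sn²⁺(aq) + Ni²⁺(aq), Q = ([Sn²⁺(aq)]·[Ni²⁺(aq)]) / [Sn⁴⁺(aq)] = 0.000207, giving log Q = −3.683.
Applying E = E° − (RT ln10/nF)·log Q gives +0.41 − (0.0591/2)(−3.683) = +0.52 V.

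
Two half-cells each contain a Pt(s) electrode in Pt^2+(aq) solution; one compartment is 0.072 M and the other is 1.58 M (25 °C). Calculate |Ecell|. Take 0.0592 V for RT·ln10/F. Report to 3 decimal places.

For a concentration cell E°cell = 0, since both electrodes use the same couple.
The compartment with the higher Pt^2+(aq) concentration (1.58 M) acts as the cathode; ions are reduced there and produced at the dilute (0.072 M) anode.
With n = 2, Ecell = −(0.0592/2)·log([dilute]/[conc]) = −(0.0592/2)·log(0.072/1.58) = +0.040 V.

0.040 V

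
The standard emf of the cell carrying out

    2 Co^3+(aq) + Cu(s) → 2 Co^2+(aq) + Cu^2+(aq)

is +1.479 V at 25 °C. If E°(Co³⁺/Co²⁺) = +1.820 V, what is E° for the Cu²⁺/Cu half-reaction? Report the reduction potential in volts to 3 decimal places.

+0.341 V

In the reaction as written the Co³⁺/Co²⁺ couple is reduced (cathode) and Cu²⁺/Cu is oxidized (anode), so E°cell = E°(Co³⁺/Co²⁺) − E°(Cu²⁺/Cu).
E°(Cu²⁺/Cu) = E°(cathode) − E°cell = +1.820 − (+1.479) = +0.341 V.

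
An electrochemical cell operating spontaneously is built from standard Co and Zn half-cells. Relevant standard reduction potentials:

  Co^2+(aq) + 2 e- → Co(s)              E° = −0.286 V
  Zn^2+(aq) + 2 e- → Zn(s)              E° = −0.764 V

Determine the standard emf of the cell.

Of the two couples in this cell, the one with the more positive reduction potential is reduced at the cathode: here that is Co²⁺/Co (−0.286 V); Zn²⁺/Zn (−0.764 V) is the anode.
E°cell = E°(cathode) − E°(anode) = −0.286 − (−0.764) = +0.478 V.

+0.478 V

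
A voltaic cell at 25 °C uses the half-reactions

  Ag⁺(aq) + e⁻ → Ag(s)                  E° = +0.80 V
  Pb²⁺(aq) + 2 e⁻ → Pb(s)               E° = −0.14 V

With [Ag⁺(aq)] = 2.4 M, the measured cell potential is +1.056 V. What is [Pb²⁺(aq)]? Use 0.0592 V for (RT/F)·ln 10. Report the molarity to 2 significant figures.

0.00069 M

Ag⁺/Ag is the cathode (higher E°); E°cell = +0.80 − (−0.14) = +0.94 V with n = 2.
Since E = E° − (0.0592/n)·log Q, log Q = n(E° − E)/0.0592 = −3.919.
For 2 Ag⁺(aq) + Pb(s) → 2 Ag(s) + Pb²⁺(aq), the reaction quotient is Q = [Pb²⁺(aq)] / [Ag⁺(aq)]^2.
Substituting the known concentrations and solving, log [Pb²⁺(aq)] = −3.159 and [Pb²⁺(aq)] = 0.00069 M.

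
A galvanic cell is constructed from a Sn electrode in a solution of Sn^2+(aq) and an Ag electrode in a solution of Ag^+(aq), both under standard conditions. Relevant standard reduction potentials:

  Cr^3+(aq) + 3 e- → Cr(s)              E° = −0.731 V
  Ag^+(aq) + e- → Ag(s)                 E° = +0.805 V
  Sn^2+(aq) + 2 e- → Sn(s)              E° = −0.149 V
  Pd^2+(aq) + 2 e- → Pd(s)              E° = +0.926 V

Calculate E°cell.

+0.954 V

Of the two couples in this cell, the one with the more positive reduction potential is reduced at the cathode: here that is Ag⁺/Ag (+0.805 V); Sn²⁺/Sn (−0.149 V) is the anode.
E°cell = E°(cathode) − E°(anode) = +0.805 − (−0.149) = +0.954 V.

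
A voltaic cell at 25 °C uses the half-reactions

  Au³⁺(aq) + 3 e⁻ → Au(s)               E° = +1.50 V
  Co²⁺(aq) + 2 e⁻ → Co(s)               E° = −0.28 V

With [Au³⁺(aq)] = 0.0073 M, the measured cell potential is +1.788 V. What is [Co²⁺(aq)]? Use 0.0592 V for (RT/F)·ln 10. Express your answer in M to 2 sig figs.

Au³⁺/Au is the cathode (higher E°); E°cell = +1.50 − (−0.28) = +1.78 V with n = 6.
Since E = E° − (0.0592/n)·log Q, log Q = n(E° − E)/0.0592 = −0.811.
Balancing electrons gives 2 Au³⁺(aq) + 3 Co(s) → 2 Au(s) + 3 Co²⁺(aq); thus Q = [Co²⁺(aq)]^3 / [Au³⁺(aq)]^2.
Solving for the unknown gives log [Co²⁺(aq)] = −1.695, so [Co²⁺(aq)] ≈ 0.020 M.

0.020 M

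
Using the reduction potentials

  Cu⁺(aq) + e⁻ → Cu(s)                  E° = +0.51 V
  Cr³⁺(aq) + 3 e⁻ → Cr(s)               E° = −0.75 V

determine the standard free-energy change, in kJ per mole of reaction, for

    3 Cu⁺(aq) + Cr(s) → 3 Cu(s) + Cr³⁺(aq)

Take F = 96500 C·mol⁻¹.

In the reaction as written Cu⁺(aq) is reduced, so the Cu⁺/Cu couple is the cathode and Cr³⁺/Cr is the anode.
E°cell = +0.51 − (−0.75) = +1.26 V; balancing electrons gives n = 3.
ΔG° = −nFE°cell = −(3)(96500)(+1.26) J/mol = −365 kJ/mol.

−365 kJ/mol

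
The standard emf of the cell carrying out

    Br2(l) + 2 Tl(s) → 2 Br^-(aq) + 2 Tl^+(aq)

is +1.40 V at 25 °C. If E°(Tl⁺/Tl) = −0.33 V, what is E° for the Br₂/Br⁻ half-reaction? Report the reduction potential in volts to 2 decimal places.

+1.07 V

In the reaction as written the Br₂/Br⁻ couple is reduced (cathode) and Tl⁺/Tl is oxidized (anode), so E°cell = E°(Br₂/Br⁻) − E°(Tl⁺/Tl).
E°(Br₂/Br⁻) = E°cell + E°(anode) = +1.40 + (−0.33) = +1.07 V.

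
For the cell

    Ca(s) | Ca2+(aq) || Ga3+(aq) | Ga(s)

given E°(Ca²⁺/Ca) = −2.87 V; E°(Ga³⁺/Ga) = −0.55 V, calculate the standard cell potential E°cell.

By convention the left-hand electrode in cell notation is the anode (oxidation) and the right-hand electrode is the cathode (reduction).
E°cell = E°(right) − E°(left) = −0.55 − (−2.87) = +2.32 V.

+2.32 V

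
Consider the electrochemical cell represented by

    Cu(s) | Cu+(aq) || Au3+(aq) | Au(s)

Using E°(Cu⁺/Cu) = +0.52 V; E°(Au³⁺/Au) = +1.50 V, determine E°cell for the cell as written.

By convention the left-hand electrode in cell notation is the anode (oxidation) and the right-hand electrode is the cathode (reduction).
E°cell = E°(right) − E°(left) = +1.50 − (+0.52) = +0.98 V.

+0.98 V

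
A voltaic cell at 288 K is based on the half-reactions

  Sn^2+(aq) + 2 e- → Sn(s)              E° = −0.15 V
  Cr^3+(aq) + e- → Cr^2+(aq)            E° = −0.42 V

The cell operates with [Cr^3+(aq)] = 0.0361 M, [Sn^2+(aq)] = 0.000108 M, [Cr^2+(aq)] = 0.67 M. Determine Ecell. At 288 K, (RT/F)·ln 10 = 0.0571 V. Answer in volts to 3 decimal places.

+0.229 V

Sn²⁺/Sn is reduced (cathode, E° = −0.15 V) and Cr³⁺/Cr²⁺ is oxidized (anode).
The standard potential is −0.15 − (−0.42) = +0.27 V and the balanced reaction transfers n = 2 electrons.
For the overall reaction Sn^2+(aq) + 2 Cr^2+(aq) → Sn(s) + 2 Cr^3+(aq), Q = [Cr^3+(aq)]^2 / ([Sn^2+(aq)]·[Cr^2+(aq)]^2) = 26.9, giving log Q = 1.429.
E = E° − (0.0571/n)·log Q = +0.27 − (0.0571/2)(1.429) = +0.229 V.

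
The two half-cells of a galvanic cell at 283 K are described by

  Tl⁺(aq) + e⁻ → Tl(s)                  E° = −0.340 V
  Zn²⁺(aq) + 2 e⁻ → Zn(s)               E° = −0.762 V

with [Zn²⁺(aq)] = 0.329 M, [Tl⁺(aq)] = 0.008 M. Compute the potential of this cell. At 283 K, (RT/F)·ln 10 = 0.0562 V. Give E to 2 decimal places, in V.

Since E°(Tl⁺/Tl) > E°(Zn²⁺/Zn), Tl⁺/Tl serves as the cathode.
The standard potential is −0.340 − (−0.762) = +0.422 V and the balanced reaction transfers n = 2 electrons.
The balanced reaction is 2 Tl⁺(aq) + Zn(s) → 2 Tl(s) + Zn²⁺(aq), so Q = [Zn²⁺(aq)] / [Tl⁺(aq)]^2 = 5.14×10^3 and log Q = 3.711.
By the Nernst equation, E = +0.422 − (0.0562/2)·(3.711) = +0.32 V.

+0.32 V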